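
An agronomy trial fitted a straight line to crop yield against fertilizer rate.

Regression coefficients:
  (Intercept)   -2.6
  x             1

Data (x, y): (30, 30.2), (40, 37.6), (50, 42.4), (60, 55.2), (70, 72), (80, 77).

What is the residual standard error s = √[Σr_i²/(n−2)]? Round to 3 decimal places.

s = 3.842

x=30: ŷ = -2.6 + 30 = 27.4; r = 30.2 − 27.4 = 2.8
x=40: ŷ = -2.6 + 40 = 37.4; r = 37.6 − 37.4 = 0.2
x=50: ŷ = -2.6 + 50 = 47.4; r = 42.4 − 47.4 = -5
x=60: ŷ = -2.6 + 60 = 57.4; r = 55.2 − 57.4 = -2.2
x=70: ŷ = -2.6 + 70 = 67.4; r = 72 − 67.4 = 4.6
x=80: ŷ = -2.6 + 80 = 77.4; r = 77 − 77.4 = -0.4
SSE = 7.84 + 0.04 + 25 + 4.84 + 21.16 + 0.16 = 59.04
s = √(59.04/4) = √14.76 ≈ 3.842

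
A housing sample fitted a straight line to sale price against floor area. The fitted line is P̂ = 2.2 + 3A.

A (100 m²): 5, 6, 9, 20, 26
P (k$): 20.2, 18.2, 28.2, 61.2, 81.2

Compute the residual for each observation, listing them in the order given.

3, -2, -1, -1, 1

A=5: P̂ = 2.2 + 3·5 = 17.2; e = 20.2 − 17.2 = 3
A=6: P̂ = 2.2 + 3·6 = 20.2; e = 18.2 − 20.2 = -2
A=9: P̂ = 2.2 + 3·9 = 29.2; e = 28.2 − 29.2 = -1
A=20: P̂ = 2.2 + 3·20 = 62.2; e = 61.2 − 62.2 = -1
A=26: P̂ = 2.2 + 3·26 = 80.2; e = 81.2 − 80.2 = 1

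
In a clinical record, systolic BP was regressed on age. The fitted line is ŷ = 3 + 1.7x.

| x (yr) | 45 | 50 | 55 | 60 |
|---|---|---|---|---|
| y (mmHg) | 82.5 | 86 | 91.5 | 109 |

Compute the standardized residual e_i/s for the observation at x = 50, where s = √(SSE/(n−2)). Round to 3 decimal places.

-0.385

x=45: ŷ = 3 + 1.7·45 = 79.5; e = 82.5 − 79.5 = 3
x=50: ŷ = 3 + 1.7·50 = 88; e = 86 − 88 = -2
x=55: ŷ = 3 + 1.7·55 = 96.5; e = 91.5 − 96.5 = -5
x=60: ŷ = 3 + 1.7·60 = 105; e = 109 − 105 = 4
SSE = 9 + 4 + 25 + 16 = 54
s = √(54/2) = 5.19615
e/s = -2 / 5.19615 = -0.385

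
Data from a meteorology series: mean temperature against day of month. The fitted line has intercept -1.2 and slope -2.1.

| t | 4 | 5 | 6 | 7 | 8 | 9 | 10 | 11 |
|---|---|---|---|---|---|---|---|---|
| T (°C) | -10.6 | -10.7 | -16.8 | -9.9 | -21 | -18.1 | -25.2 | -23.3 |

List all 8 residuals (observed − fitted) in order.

t=4: ŷ = -1.2 − 2.1·4 = -9.6; e = -10.6 − (-9.6) = -1
t=5: ŷ = -1.2 − 2.1·5 = -11.7; e = -10.7 − (-11.7) = 1
t=6: ŷ = -1.2 − 2.1·6 = -13.8; e = -16.8 − (-13.8) = -3
t=7: ŷ = -1.2 − 2.1·7 = -15.9; e = -9.9 − (-15.9) = 6
t=8: ŷ = -1.2 − 2.1·8 = -18; e = -21 − (-18) = -3
t=9: ŷ = -1.2 − 2.1·9 = -20.1; e = -18.1 − (-20.1) = 2
t=10: ŷ = -1.2 − 2.1·10 = -22.2; e = -25.2 − (-22.2) = -3
t=11: ŷ = -1.2 − 2.1·11 = -24.3; e = -23.3 − (-24.3) = 1

-1, 1, -3, 6, -3, 2, -3, 1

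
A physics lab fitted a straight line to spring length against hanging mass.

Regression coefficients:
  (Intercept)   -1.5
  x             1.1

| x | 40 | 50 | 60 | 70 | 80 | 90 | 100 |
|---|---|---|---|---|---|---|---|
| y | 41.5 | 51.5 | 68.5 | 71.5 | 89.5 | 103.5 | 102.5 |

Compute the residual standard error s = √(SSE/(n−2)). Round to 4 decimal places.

x=40: ŷ = -1.5 + 1.1·40 = 42.5; r = 41.5 − 42.5 = -1
x=50: ŷ = -1.5 + 1.1·50 = 53.5; r = 51.5 − 53.5 = -2
x=60: ŷ = -1.5 + 1.1·60 = 64.5; r = 68.5 − 64.5 = 4
x=70: ŷ = -1.5 + 1.1·70 = 75.5; r = 71.5 − 75.5 = -4
x=80: ŷ = -1.5 + 1.1·80 = 86.5; r = 89.5 − 86.5 = 3
x=90: ŷ = -1.5 + 1.1·90 = 97.5; r = 103.5 − 97.5 = 6
x=100: ŷ = -1.5 + 1.1·100 = 108.5; r = 102.5 − 108.5 = -6
SSE = 1 + 4 + 16 + 16 + 9 + 36 + 36 = 118
s = √(118/5) = √23.6 ≈ 4.8580

s = 4.8580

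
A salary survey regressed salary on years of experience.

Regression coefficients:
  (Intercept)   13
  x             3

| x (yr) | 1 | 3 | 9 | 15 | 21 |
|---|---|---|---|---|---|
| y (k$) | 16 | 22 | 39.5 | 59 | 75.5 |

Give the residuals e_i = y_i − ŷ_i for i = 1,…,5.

0, 0, -0.5, 1, -0.5

x=1: ŷ = 13 + 3·1 = 16; e = 16 − 16 = 0
x=3: ŷ = 13 + 3·3 = 22; e = 22 − 22 = 0
x=9: ŷ = 13 + 3·9 = 40; e = 39.5 − 40 = -0.5
x=15: ŷ = 13 + 3·15 = 58; e = 59 − 58 = 1
x=21: ŷ = 13 + 3·21 = 76; e = 75.5 − 76 = -0.5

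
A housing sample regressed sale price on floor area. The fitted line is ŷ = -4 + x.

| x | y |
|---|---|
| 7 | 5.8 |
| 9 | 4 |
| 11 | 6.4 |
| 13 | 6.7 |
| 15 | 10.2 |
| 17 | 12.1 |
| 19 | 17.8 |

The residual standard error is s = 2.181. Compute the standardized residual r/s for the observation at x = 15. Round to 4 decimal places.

-0.3668

ŷ = -4 + 15 = 11
r = 10.2 − 11 = -0.8
r/s = -0.8 / 2.181 = -0.3668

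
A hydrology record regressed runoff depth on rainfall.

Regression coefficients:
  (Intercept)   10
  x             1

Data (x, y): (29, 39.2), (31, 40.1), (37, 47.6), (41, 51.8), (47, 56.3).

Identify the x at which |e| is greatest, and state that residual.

x=29: ŷ = 10 + 29 = 39; e = 39.2 − 39 = 0.2
x=31: ŷ = 10 + 31 = 41; e = 40.1 − 41 = -0.9
x=37: ŷ = 10 + 37 = 47; e = 47.6 − 47 = 0.6
x=41: ŷ = 10 + 41 = 51; e = 51.8 − 51 = 0.8
x=47: ŷ = 10 + 47 = 57; e = 56.3 − 57 = -0.7
Largest |e| is 0.9 at x = 31, residual -0.9.

x = 31, e = -0.9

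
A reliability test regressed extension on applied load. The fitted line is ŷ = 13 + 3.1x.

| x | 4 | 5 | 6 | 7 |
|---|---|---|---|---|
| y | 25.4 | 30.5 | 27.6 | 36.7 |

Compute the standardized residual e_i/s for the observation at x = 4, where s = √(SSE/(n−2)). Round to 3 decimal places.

x=4: ŷ = 13 + 3.1·4 = 25.4; e = 25.4 − 25.4 = 0
x=5: ŷ = 13 + 3.1·5 = 28.5; e = 30.5 − 28.5 = 2
x=6: ŷ = 13 + 3.1·6 = 31.6; e = 27.6 − 31.6 = -4
x=7: ŷ = 13 + 3.1·7 = 34.7; e = 36.7 − 34.7 = 2
SSE = 0 + 4 + 16 + 4 = 24
s = √(24/2) = 3.4641
e/s = 0 / 3.4641 = 0.000

0.000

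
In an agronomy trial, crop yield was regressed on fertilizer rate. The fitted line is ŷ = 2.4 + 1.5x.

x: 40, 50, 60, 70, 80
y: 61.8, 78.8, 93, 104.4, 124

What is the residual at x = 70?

r = -3

ŷ = 2.4 + 1.5·70 = 107.4
r = 104.4 − 107.4 = -3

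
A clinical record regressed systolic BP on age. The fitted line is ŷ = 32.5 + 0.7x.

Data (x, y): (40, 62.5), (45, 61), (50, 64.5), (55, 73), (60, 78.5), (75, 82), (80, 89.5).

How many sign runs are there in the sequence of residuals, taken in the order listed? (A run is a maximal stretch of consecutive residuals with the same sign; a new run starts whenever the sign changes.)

x=40: ŷ = 32.5 + 0.7·40 = 60.5; r = 62.5 − 60.5 = 2
x=45: ŷ = 32.5 + 0.7·45 = 64; r = 61 − 64 = -3
x=50: ŷ = 32.5 + 0.7·50 = 67.5; r = 64.5 − 67.5 = -3
x=55: ŷ = 32.5 + 0.7·55 = 71; r = 73 − 71 = 2
x=60: ŷ = 32.5 + 0.7·60 = 74.5; r = 78.5 − 74.5 = 4
x=75: ŷ = 32.5 + 0.7·75 = 85; r = 82 − 85 = -3
x=80: ŷ = 32.5 + 0.7·80 = 88.5; r = 89.5 − 88.5 = 1
Signs: + − − + + − +
Runs: +×1, −×2, +×2, −×1, +×1 → 5

5 runs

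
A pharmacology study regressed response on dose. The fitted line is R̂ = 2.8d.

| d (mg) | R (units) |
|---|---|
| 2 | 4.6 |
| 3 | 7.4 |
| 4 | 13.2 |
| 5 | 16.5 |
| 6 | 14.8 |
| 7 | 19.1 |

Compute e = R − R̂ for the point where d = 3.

e = -1

R̂ = 2.8·3 = 8.4
e = 7.4 − 8.4 = -1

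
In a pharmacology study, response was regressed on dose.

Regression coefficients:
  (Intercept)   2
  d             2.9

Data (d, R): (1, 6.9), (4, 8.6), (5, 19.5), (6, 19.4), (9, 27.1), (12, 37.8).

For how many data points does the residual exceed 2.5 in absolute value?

d=1: R̂ = 2 + 2.9·1 = 4.9; e = 6.9 − 4.9 = 2
d=4: R̂ = 2 + 2.9·4 = 13.6; e = 8.6 − 13.6 = -5
d=5: R̂ = 2 + 2.9·5 = 16.5; e = 19.5 − 16.5 = 3
d=6: R̂ = 2 + 2.9·6 = 19.4; e = 19.4 − 19.4 = 0
d=9: R̂ = 2 + 2.9·9 = 28.1; e = 27.1 − 28.1 = -1
d=12: R̂ = 2 + 2.9·12 = 36.8; e = 37.8 − 36.8 = 1
|e| > 2.5: d=4 (|e|=5), d=5 (|e|=3) → 2

2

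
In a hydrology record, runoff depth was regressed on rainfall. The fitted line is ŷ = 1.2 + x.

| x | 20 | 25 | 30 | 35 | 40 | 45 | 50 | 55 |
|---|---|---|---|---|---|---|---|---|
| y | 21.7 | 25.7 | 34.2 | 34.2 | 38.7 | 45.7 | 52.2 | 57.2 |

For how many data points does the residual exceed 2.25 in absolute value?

2

x=20: ŷ = 1.2 + 20 = 21.2; r = 21.7 − 21.2 = 0.5
x=25: ŷ = 1.2 + 25 = 26.2; r = 25.7 − 26.2 = -0.5
x=30: ŷ = 1.2 + 30 = 31.2; r = 34.2 − 31.2 = 3
x=35: ŷ = 1.2 + 35 = 36.2; r = 34.2 − 36.2 = -2
x=40: ŷ = 1.2 + 40 = 41.2; r = 38.7 − 41.2 = -2.5
x=45: ŷ = 1.2 + 45 = 46.2; r = 45.7 − 46.2 = -0.5
x=50: ŷ = 1.2 + 50 = 51.2; r = 52.2 − 51.2 = 1
x=55: ŷ = 1.2 + 55 = 56.2; r = 57.2 − 56.2 = 1
|r| > 2.25: x=30 (|r|=3), x=40 (|r|=2.5) → 2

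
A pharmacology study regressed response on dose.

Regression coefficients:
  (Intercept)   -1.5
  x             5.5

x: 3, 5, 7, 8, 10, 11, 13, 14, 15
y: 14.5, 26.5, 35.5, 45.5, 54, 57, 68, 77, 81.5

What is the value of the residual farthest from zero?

r = 3

x=3: ŷ = -1.5 + 5.5·3 = 15; r = 14.5 − 15 = -0.5
x=5: ŷ = -1.5 + 5.5·5 = 26; r = 26.5 − 26 = 0.5
x=7: ŷ = -1.5 + 5.5·7 = 37; r = 35.5 − 37 = -1.5
x=8: ŷ = -1.5 + 5.5·8 = 42.5; r = 45.5 − 42.5 = 3
x=10: ŷ = -1.5 + 5.5·10 = 53.5; r = 54 − 53.5 = 0.5
x=11: ŷ = -1.5 + 5.5·11 = 59; r = 57 − 59 = -2
x=13: ŷ = -1.5 + 5.5·13 = 70; r = 68 − 70 = -2
x=14: ŷ = -1.5 + 5.5·14 = 75.5; r = 77 − 75.5 = 1.5
x=15: ŷ = -1.5 + 5.5·15 = 81; r = 81.5 − 81 = 0.5
Largest |r| is 3 at x = 8, residual 3.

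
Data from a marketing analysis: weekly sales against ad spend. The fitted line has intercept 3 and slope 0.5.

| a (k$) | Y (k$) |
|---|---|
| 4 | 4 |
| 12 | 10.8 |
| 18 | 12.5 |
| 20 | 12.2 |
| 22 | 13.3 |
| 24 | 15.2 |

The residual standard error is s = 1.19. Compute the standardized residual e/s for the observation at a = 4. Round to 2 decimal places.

-0.84

Ŷ = 3 + 0.5·4 = 5
e = 4 − 5 = -1
e/s = -1 / 1.19 = -0.84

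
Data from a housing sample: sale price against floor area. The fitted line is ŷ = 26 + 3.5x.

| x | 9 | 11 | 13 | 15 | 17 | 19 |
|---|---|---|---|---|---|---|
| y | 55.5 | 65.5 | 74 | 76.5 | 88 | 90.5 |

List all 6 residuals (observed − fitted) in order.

x=9: ŷ = 26 + 3.5·9 = 57.5; e = 55.5 − 57.5 = -2
x=11: ŷ = 26 + 3.5·11 = 64.5; e = 65.5 − 64.5 = 1
x=13: ŷ = 26 + 3.5·13 = 71.5; e = 74 − 71.5 = 2.5
x=15: ŷ = 26 + 3.5·15 = 78.5; e = 76.5 − 78.5 = -2
x=17: ŷ = 26 + 3.5·17 = 85.5; e = 88 − 85.5 = 2.5
x=19: ŷ = 26 + 3.5·19 = 92.5; e = 90.5 − 92.5 = -2

-2, 1, 2.5, -2, 2.5, -2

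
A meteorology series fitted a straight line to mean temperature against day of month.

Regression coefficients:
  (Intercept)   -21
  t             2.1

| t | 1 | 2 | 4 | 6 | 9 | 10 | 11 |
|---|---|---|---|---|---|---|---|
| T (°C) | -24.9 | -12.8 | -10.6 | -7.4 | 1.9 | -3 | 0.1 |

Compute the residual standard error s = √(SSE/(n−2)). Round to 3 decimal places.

s = 4.147

t=1: T̂ = -21 + 2.1·1 = -18.9; e = -24.9 − (-18.9) = -6
t=2: T̂ = -21 + 2.1·2 = -16.8; e = -12.8 − (-16.8) = 4
t=4: T̂ = -21 + 2.1·4 = -12.6; e = -10.6 − (-12.6) = 2
t=6: T̂ = -21 + 2.1·6 = -8.4; e = -7.4 − (-8.4) = 1
t=9: T̂ = -21 + 2.1·9 = -2.1; e = 1.9 − (-2.1) = 4
t=10: T̂ = -21 + 2.1·10 = 0; e = -3 − 0 = -3
t=11: T̂ = -21 + 2.1·11 = 2.1; e = 0.1 − 2.1 = -2
SSE = 36 + 16 + 4 + 1 + 16 + 9 + 4 = 86
s = √(86/5) = √17.2 ≈ 4.147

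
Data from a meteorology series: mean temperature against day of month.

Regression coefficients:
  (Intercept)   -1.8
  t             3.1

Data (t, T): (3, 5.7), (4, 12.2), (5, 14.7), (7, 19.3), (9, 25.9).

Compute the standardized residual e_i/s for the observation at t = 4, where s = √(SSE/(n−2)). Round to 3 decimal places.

t=3: T̂ = -1.8 + 3.1·3 = 7.5; e = 5.7 − 7.5 = -1.8
t=4: T̂ = -1.8 + 3.1·4 = 10.6; e = 12.2 − 10.6 = 1.6
t=5: T̂ = -1.8 + 3.1·5 = 13.7; e = 14.7 − 13.7 = 1
t=7: T̂ = -1.8 + 3.1·7 = 19.9; e = 19.3 − 19.9 = -0.6
t=9: T̂ = -1.8 + 3.1·9 = 26.1; e = 25.9 − 26.1 = -0.2
SSE = 3.24 + 2.56 + 1 + 0.36 + 0.04 = 7.2
s = √(7.2/3) = 1.54919
e/s = 1.6 / 1.54919 = 1.033

1.033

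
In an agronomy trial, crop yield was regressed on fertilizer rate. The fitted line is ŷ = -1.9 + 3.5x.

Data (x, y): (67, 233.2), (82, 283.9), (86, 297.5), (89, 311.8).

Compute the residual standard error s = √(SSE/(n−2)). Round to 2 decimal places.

s = 2.14

x=67: ŷ = -1.9 + 3.5·67 = 232.6; r = 233.2 − 232.6 = 0.6
x=82: ŷ = -1.9 + 3.5·82 = 285.1; r = 283.9 − 285.1 = -1.2
x=86: ŷ = -1.9 + 3.5·86 = 299.1; r = 297.5 − 299.1 = -1.6
x=89: ŷ = -1.9 + 3.5·89 = 309.6; r = 311.8 − 309.6 = 2.2
SSE = 0.36 + 1.44 + 2.56 + 4.84 = 9.2
s = √(9.2/2) = √4.6 ≈ 2.14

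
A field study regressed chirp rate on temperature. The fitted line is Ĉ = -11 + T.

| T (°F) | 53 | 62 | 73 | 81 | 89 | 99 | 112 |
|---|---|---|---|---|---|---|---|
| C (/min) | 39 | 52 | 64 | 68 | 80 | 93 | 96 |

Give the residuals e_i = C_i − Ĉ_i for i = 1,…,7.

-3, 1, 2, -2, 2, 5, -5

T=53: Ĉ = -11 + 53 = 42; e = 39 − 42 = -3
T=62: Ĉ = -11 + 62 = 51; e = 52 − 51 = 1
T=73: Ĉ = -11 + 73 = 62; e = 64 − 62 = 2
T=81: Ĉ = -11 + 81 = 70; e = 68 − 70 = -2
T=89: Ĉ = -11 + 89 = 78; e = 80 − 78 = 2
T=99: Ĉ = -11 + 99 = 88; e = 93 − 88 = 5
T=112: Ĉ = -11 + 112 = 101; e = 96 − 101 = -5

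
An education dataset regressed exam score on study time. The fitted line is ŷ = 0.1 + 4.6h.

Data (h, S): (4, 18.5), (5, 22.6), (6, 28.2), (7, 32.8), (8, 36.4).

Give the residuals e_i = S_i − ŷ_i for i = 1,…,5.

h=4: ŷ = 0.1 + 4.6·4 = 18.5; e = 18.5 − 18.5 = 0
h=5: ŷ = 0.1 + 4.6·5 = 23.1; e = 22.6 − 23.1 = -0.5
h=6: ŷ = 0.1 + 4.6·6 = 27.7; e = 28.2 − 27.7 = 0.5
h=7: ŷ = 0.1 + 4.6·7 = 32.3; e = 32.8 − 32.3 = 0.5
h=8: ŷ = 0.1 + 4.6·8 = 36.9; e = 36.4 − 36.9 = -0.5

0, -0.5, 0.5, 0.5, -0.5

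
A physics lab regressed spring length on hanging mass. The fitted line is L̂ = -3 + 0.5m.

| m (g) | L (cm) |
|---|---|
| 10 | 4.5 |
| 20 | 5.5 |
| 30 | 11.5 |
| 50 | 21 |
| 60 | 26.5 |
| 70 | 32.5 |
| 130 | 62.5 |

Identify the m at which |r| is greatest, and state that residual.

m = 10, r = 2.5

m=10: L̂ = -3 + 0.5·10 = 2; r = 4.5 − 2 = 2.5
m=20: L̂ = -3 + 0.5·20 = 7; r = 5.5 − 7 = -1.5
m=30: L̂ = -3 + 0.5·30 = 12; r = 11.5 − 12 = -0.5
m=50: L̂ = -3 + 0.5·50 = 22; r = 21 − 22 = -1
m=60: L̂ = -3 + 0.5·60 = 27; r = 26.5 − 27 = -0.5
m=70: L̂ = -3 + 0.5·70 = 32; r = 32.5 − 32 = 0.5
m=130: L̂ = -3 + 0.5·130 = 62; r = 62.5 − 62 = 0.5
Largest |r| is 2.5 at m = 10, residual 2.5.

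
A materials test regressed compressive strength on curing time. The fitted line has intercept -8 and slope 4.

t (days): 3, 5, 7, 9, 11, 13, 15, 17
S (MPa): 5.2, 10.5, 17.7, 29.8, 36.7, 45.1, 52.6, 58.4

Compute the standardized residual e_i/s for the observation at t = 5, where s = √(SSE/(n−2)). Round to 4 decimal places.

t=3: Ŝ = -8 + 4·3 = 4; e = 5.2 − 4 = 1.2
t=5: Ŝ = -8 + 4·5 = 12; e = 10.5 − 12 = -1.5
t=7: Ŝ = -8 + 4·7 = 20; e = 17.7 − 20 = -2.3
t=9: Ŝ = -8 + 4·9 = 28; e = 29.8 − 28 = 1.8
t=11: Ŝ = -8 + 4·11 = 36; e = 36.7 − 36 = 0.7
t=13: Ŝ = -8 + 4·13 = 44; e = 45.1 − 44 = 1.1
t=15: Ŝ = -8 + 4·15 = 52; e = 52.6 − 52 = 0.6
t=17: Ŝ = -8 + 4·17 = 60; e = 58.4 − 60 = -1.6
SSE = 1.44 + 2.25 + 5.29 + 3.24 + 0.49 + 1.21 + 0.36 + 2.56 = 16.84
s = √(16.84/6) = 1.67531
e/s = -1.5 / 1.67531 = -0.8954

-0.8954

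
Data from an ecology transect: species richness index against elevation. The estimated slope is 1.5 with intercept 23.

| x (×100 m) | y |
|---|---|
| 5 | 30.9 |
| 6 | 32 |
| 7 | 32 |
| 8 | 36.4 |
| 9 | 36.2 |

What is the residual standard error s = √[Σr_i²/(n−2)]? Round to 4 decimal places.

s = 1.2193

x=5: ŷ = 23 + 1.5·5 = 30.5; r = 30.9 − 30.5 = 0.4
x=6: ŷ = 23 + 1.5·6 = 32; r = 32 − 32 = 0
x=7: ŷ = 23 + 1.5·7 = 33.5; r = 32 − 33.5 = -1.5
x=8: ŷ = 23 + 1.5·8 = 35; r = 36.4 − 35 = 1.4
x=9: ŷ = 23 + 1.5·9 = 36.5; r = 36.2 − 36.5 = -0.3
SSE = 0.16 + 0 + 2.25 + 1.96 + 0.09 = 4.46
s = √(4.46/3) = √1.48667 ≈ 1.2193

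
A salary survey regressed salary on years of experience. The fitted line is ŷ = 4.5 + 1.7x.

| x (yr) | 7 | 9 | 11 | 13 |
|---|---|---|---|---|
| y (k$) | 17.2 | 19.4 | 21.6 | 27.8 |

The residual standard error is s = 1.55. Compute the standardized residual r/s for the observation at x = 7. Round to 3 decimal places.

0.516

ŷ = 4.5 + 1.7·7 = 16.4
r = 17.2 − 16.4 = 0.8
r/s = 0.8 / 1.55 = 0.516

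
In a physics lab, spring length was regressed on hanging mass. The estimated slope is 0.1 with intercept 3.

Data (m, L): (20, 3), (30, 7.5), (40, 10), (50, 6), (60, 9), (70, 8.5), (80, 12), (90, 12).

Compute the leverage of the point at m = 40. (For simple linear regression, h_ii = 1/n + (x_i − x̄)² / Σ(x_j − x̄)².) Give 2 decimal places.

h = 0.18

m̄ = (20 + 30 + 40 + 50 + 60 + 70 + 80 + 90)/8 = 55
Σ(m − m̄)² = 1225 + 625 + 225 + 25 + 25 + 225 + 625 + 1225 = 4200
h = 1/8 + (-15)²/4200 = 0.125 + 0.0535714 = 0.18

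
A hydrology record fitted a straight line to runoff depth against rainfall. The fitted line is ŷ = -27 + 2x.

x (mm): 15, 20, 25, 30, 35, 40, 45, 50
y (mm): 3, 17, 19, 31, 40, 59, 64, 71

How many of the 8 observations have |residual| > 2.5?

4

x=15: ŷ = -27 + 2·15 = 3; r = 3 − 3 = 0
x=20: ŷ = -27 + 2·20 = 13; r = 17 − 13 = 4
x=25: ŷ = -27 + 2·25 = 23; r = 19 − 23 = -4
x=30: ŷ = -27 + 2·30 = 33; r = 31 − 33 = -2
x=35: ŷ = -27 + 2·35 = 43; r = 40 − 43 = -3
x=40: ŷ = -27 + 2·40 = 53; r = 59 − 53 = 6
x=45: ŷ = -27 + 2·45 = 63; r = 64 − 63 = 1
x=50: ŷ = -27 + 2·50 = 73; r = 71 − 73 = -2
|r| > 2.5: x=20 (|r|=4), x=25 (|r|=4), x=35 (|r|=3), x=40 (|r|=6) → 4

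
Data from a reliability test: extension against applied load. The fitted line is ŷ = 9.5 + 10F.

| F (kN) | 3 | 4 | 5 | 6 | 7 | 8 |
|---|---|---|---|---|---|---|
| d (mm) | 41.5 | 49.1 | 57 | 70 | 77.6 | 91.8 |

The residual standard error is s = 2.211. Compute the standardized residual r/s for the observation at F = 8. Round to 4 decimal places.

ŷ = 9.5 + 10·8 = 89.5
r = 91.8 − 89.5 = 2.3
r/s = 2.3 / 2.211 = 1.0403

1.0403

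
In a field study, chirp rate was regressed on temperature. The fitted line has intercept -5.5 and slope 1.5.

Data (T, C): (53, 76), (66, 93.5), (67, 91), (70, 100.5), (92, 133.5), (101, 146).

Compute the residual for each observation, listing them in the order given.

T=53: ŷ = -5.5 + 1.5·53 = 74; e = 76 − 74 = 2
T=66: ŷ = -5.5 + 1.5·66 = 93.5; e = 93.5 − 93.5 = 0
T=67: ŷ = -5.5 + 1.5·67 = 95; e = 91 − 95 = -4
T=70: ŷ = -5.5 + 1.5·70 = 99.5; e = 100.5 − 99.5 = 1
T=92: ŷ = -5.5 + 1.5·92 = 132.5; e = 133.5 − 132.5 = 1
T=101: ŷ = -5.5 + 1.5·101 = 146; e = 146 − 146 = 0

2, 0, -4, 1, 1, 0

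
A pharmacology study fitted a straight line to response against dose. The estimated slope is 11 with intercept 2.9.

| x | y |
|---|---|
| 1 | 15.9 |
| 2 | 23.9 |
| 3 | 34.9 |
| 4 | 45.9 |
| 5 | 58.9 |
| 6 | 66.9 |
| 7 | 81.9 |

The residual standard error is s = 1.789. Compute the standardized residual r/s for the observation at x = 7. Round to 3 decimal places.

1.118

ŷ = 2.9 + 11·7 = 79.9
r = 81.9 − 79.9 = 2
r/s = 2 / 1.789 = 1.118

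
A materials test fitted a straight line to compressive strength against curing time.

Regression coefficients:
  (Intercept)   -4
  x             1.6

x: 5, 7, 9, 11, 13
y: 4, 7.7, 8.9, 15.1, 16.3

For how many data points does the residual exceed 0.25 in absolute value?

x=5: ŷ = -4 + 1.6·5 = 4; e = 4 − 4 = 0
x=7: ŷ = -4 + 1.6·7 = 7.2; e = 7.7 − 7.2 = 0.5
x=9: ŷ = -4 + 1.6·9 = 10.4; e = 8.9 − 10.4 = -1.5
x=11: ŷ = -4 + 1.6·11 = 13.6; e = 15.1 − 13.6 = 1.5
x=13: ŷ = -4 + 1.6·13 = 16.8; e = 16.3 − 16.8 = -0.5
|e| > 0.25: x=7 (|e|=0.5), x=9 (|e|=1.5), x=11 (|e|=1.5), x=13 (|e|=0.5) → 4

4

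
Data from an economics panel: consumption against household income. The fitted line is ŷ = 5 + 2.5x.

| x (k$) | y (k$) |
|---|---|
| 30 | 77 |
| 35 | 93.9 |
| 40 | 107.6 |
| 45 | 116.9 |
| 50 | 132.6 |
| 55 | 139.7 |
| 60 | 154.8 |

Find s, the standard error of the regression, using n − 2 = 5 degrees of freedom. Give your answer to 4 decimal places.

s = 2.5581

x=30: ŷ = 5 + 2.5·30 = 80; r = 77 − 80 = -3
x=35: ŷ = 5 + 2.5·35 = 92.5; r = 93.9 − 92.5 = 1.4
x=40: ŷ = 5 + 2.5·40 = 105; r = 107.6 − 105 = 2.6
x=45: ŷ = 5 + 2.5·45 = 117.5; r = 116.9 − 117.5 = -0.6
x=50: ŷ = 5 + 2.5·50 = 130; r = 132.6 − 130 = 2.6
x=55: ŷ = 5 + 2.5·55 = 142.5; r = 139.7 − 142.5 = -2.8
x=60: ŷ = 5 + 2.5·60 = 155; r = 154.8 − 155 = -0.2
SSE = 9 + 1.96 + 6.76 + 0.36 + 6.76 + 7.84 + 0.04 = 32.72
s = √(32.72/5) = √6.544 ≈ 2.5581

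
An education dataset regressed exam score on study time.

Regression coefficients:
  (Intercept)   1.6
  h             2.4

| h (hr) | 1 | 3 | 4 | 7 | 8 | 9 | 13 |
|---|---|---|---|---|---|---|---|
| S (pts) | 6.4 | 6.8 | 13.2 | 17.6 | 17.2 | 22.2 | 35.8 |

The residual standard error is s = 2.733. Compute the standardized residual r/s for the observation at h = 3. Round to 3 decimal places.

ŷ = 1.6 + 2.4·3 = 8.8
r = 6.8 − 8.8 = -2
r/s = -2 / 2.733 = -0.732

-0.732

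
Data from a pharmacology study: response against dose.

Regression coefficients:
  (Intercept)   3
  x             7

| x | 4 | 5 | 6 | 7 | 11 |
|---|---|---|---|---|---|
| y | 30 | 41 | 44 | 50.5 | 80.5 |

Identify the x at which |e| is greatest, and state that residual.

x=4: ŷ = 3 + 7·4 = 31; e = 30 − 31 = -1
x=5: ŷ = 3 + 7·5 = 38; e = 41 − 38 = 3
x=6: ŷ = 3 + 7·6 = 45; e = 44 − 45 = -1
x=7: ŷ = 3 + 7·7 = 52; e = 50.5 − 52 = -1.5
x=11: ŷ = 3 + 7·11 = 80; e = 80.5 − 80 = 0.5
Largest |e| is 3 at x = 5, residual 3.

x = 5, e = 3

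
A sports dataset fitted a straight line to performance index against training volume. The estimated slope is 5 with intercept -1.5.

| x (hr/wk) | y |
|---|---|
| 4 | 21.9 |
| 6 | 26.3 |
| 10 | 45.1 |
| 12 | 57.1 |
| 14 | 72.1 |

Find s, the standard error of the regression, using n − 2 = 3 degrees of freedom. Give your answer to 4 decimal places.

x=4: ŷ = -1.5 + 5·4 = 18.5; r = 21.9 − 18.5 = 3.4
x=6: ŷ = -1.5 + 5·6 = 28.5; r = 26.3 − 28.5 = -2.2
x=10: ŷ = -1.5 + 5·10 = 48.5; r = 45.1 − 48.5 = -3.4
x=12: ŷ = -1.5 + 5·12 = 58.5; r = 57.1 − 58.5 = -1.4
x=14: ŷ = -1.5 + 5·14 = 68.5; r = 72.1 − 68.5 = 3.6
SSE = 11.56 + 4.84 + 11.56 + 1.96 + 12.96 = 42.88
s = √(42.88/3) = √14.2933 ≈ 3.7807

s = 3.7807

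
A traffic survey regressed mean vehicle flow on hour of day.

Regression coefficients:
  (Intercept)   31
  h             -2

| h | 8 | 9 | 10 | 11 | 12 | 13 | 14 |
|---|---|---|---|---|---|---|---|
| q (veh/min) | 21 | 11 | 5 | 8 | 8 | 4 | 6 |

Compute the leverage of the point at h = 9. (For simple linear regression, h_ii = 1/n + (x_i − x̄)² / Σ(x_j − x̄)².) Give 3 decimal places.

h = 0.286

h̄ = (8 + 9 + 10 + 11 + 12 + 13 + 14)/7 = 11
Σ(h − h̄)² = 9 + 4 + 1 + 0 + 1 + 4 + 9 = 28
h = 1/7 + (-2)²/28 = 0.142857 + 0.142857 = 0.286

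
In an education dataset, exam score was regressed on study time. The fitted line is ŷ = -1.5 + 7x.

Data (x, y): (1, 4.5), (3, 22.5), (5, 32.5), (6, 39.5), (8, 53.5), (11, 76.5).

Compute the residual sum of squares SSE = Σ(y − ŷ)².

SSE = 14

x=1: ŷ = -1.5 + 7·1 = 5.5; r = 4.5 − 5.5 = -1
x=3: ŷ = -1.5 + 7·3 = 19.5; r = 22.5 − 19.5 = 3
x=5: ŷ = -1.5 + 7·5 = 33.5; r = 32.5 − 33.5 = -1
x=6: ŷ = -1.5 + 7·6 = 40.5; r = 39.5 − 40.5 = -1
x=8: ŷ = -1.5 + 7·8 = 54.5; r = 53.5 − 54.5 = -1
x=11: ŷ = -1.5 + 7·11 = 75.5; r = 76.5 − 75.5 = 1
SSE = 1 + 9 + 1 + 1 + 1 + 1 = 14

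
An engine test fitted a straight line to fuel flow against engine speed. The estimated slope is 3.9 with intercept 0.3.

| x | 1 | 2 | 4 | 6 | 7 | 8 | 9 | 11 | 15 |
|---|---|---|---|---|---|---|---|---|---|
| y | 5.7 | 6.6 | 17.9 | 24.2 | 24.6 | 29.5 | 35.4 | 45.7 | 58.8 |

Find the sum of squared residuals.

SSE = 28

x=1: ŷ = 0.3 + 3.9·1 = 4.2; e = 5.7 − 4.2 = 1.5
x=2: ŷ = 0.3 + 3.9·2 = 8.1; e = 6.6 − 8.1 = -1.5
x=4: ŷ = 0.3 + 3.9·4 = 15.9; e = 17.9 − 15.9 = 2
x=6: ŷ = 0.3 + 3.9·6 = 23.7; e = 24.2 − 23.7 = 0.5
x=7: ŷ = 0.3 + 3.9·7 = 27.6; e = 24.6 − 27.6 = -3
x=8: ŷ = 0.3 + 3.9·8 = 31.5; e = 29.5 − 31.5 = -2
x=9: ŷ = 0.3 + 3.9·9 = 35.4; e = 35.4 − 35.4 = 0
x=11: ŷ = 0.3 + 3.9·11 = 43.2; e = 45.7 − 43.2 = 2.5
x=15: ŷ = 0.3 + 3.9·15 = 58.8; e = 58.8 − 58.8 = 0
SSE = 2.25 + 2.25 + 4 + 0.25 + 9 + 4 + 0 + 6.25 + 0 = 28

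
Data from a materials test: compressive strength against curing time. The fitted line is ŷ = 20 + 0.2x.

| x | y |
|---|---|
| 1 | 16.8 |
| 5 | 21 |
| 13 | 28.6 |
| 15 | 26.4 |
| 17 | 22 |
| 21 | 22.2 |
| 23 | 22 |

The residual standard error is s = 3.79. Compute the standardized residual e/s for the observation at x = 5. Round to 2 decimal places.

0.00

ŷ = 20 + 0.2·5 = 21
e = 21 − 21 = 0
e/s = 0 / 3.79 = 0.00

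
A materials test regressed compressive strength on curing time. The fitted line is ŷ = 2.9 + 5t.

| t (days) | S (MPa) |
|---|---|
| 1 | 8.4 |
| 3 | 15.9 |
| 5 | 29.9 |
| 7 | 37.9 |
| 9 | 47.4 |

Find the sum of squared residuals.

SSE = 8.5

t=1: ŷ = 2.9 + 5·1 = 7.9; r = 8.4 − 7.9 = 0.5
t=3: ŷ = 2.9 + 5·3 = 17.9; r = 15.9 − 17.9 = -2
t=5: ŷ = 2.9 + 5·5 = 27.9; r = 29.9 − 27.9 = 2
t=7: ŷ = 2.9 + 5·7 = 37.9; r = 37.9 − 37.9 = 0
t=9: ŷ = 2.9 + 5·9 = 47.9; r = 47.4 − 47.9 = -0.5
SSE = 0.25 + 4 + 4 + 0 + 0.25 = 8.5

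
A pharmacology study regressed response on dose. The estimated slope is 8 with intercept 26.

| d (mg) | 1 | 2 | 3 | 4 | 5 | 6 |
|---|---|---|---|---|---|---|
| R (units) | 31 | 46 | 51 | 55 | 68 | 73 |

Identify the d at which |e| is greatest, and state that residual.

d=1: R̂ = 26 + 8·1 = 34; e = 31 − 34 = -3
d=2: R̂ = 26 + 8·2 = 42; e = 46 − 42 = 4
d=3: R̂ = 26 + 8·3 = 50; e = 51 − 50 = 1
d=4: R̂ = 26 + 8·4 = 58; e = 55 − 58 = -3
d=5: R̂ = 26 + 8·5 = 66; e = 68 − 66 = 2
d=6: R̂ = 26 + 8·6 = 74; e = 73 − 74 = -1
Largest |e| is 4 at d = 2, residual 4.

d = 2, e = 4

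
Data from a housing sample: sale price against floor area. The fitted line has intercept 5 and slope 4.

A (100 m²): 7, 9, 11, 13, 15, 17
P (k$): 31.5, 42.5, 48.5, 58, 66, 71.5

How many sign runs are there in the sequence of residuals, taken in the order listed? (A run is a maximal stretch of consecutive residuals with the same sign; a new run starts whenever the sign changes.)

A=7: ŷ = 5 + 4·7 = 33; r = 31.5 − 33 = -1.5
A=9: ŷ = 5 + 4·9 = 41; r = 42.5 − 41 = 1.5
A=11: ŷ = 5 + 4·11 = 49; r = 48.5 − 49 = -0.5
A=13: ŷ = 5 + 4·13 = 57; r = 58 − 57 = 1
A=15: ŷ = 5 + 4·15 = 65; r = 66 − 65 = 1
A=17: ŷ = 5 + 4·17 = 73; r = 71.5 − 73 = -1.5
Signs: − + − + + −
Runs: −×1, +×1, −×1, +×2, −×1 → 5

5 runs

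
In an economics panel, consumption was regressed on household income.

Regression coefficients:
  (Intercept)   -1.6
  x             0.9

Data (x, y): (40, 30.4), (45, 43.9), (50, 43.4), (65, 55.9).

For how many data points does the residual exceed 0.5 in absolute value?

3

x=40: ŷ = -1.6 + 0.9·40 = 34.4; r = 30.4 − 34.4 = -4
x=45: ŷ = -1.6 + 0.9·45 = 38.9; r = 43.9 − 38.9 = 5
x=50: ŷ = -1.6 + 0.9·50 = 43.4; r = 43.4 − 43.4 = 0
x=65: ŷ = -1.6 + 0.9·65 = 56.9; r = 55.9 − 56.9 = -1
|r| > 0.5: x=40 (|r|=4), x=45 (|r|=5), x=65 (|r|=1) → 3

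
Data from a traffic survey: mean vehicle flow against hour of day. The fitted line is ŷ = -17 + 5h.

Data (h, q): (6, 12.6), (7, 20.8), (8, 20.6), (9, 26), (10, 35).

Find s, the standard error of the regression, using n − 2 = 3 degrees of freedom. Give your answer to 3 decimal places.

h=6: ŷ = -17 + 5·6 = 13; e = 12.6 − 13 = -0.4
h=7: ŷ = -17 + 5·7 = 18; e = 20.8 − 18 = 2.8
h=8: ŷ = -17 + 5·8 = 23; e = 20.6 − 23 = -2.4
h=9: ŷ = -17 + 5·9 = 28; e = 26 − 28 = -2
h=10: ŷ = -17 + 5·10 = 33; e = 35 − 33 = 2
SSE = 0.16 + 7.84 + 5.76 + 4 + 4 = 21.76
s = √(21.76/3) = √7.25333 ≈ 2.693

s = 2.693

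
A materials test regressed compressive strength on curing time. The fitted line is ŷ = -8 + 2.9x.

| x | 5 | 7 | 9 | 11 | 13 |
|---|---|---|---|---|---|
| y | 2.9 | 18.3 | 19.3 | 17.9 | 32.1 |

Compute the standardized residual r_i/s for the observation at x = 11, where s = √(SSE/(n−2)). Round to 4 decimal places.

-1.0825

x=5: ŷ = -8 + 2.9·5 = 6.5; r = 2.9 − 6.5 = -3.6
x=7: ŷ = -8 + 2.9·7 = 12.3; r = 18.3 − 12.3 = 6
x=9: ŷ = -8 + 2.9·9 = 18.1; r = 19.3 − 18.1 = 1.2
x=11: ŷ = -8 + 2.9·11 = 23.9; r = 17.9 − 23.9 = -6
x=13: ŷ = -8 + 2.9·13 = 29.7; r = 32.1 − 29.7 = 2.4
SSE = 12.96 + 36 + 1.44 + 36 + 5.76 = 92.16
s = √(92.16/3) = 5.54256
r/s = -6 / 5.54256 = -1.0825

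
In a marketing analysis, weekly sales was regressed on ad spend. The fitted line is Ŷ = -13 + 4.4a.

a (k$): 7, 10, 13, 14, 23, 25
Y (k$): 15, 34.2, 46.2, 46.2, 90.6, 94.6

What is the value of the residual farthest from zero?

e = 3.2

a=7: Ŷ = -13 + 4.4·7 = 17.8; e = 15 − 17.8 = -2.8
a=10: Ŷ = -13 + 4.4·10 = 31; e = 34.2 − 31 = 3.2
a=13: Ŷ = -13 + 4.4·13 = 44.2; e = 46.2 − 44.2 = 2
a=14: Ŷ = -13 + 4.4·14 = 48.6; e = 46.2 − 48.6 = -2.4
a=23: Ŷ = -13 + 4.4·23 = 88.2; e = 90.6 − 88.2 = 2.4
a=25: Ŷ = -13 + 4.4·25 = 97; e = 94.6 − 97 = -2.4
Largest |e| is 3.2 at a = 10, residual 3.2.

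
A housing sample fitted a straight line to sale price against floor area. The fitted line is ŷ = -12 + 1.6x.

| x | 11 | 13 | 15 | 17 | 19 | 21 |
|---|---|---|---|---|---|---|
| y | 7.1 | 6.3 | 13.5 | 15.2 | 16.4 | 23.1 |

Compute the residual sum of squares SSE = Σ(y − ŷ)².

x=11: ŷ = -12 + 1.6·11 = 5.6; r = 7.1 − 5.6 = 1.5
x=13: ŷ = -12 + 1.6·13 = 8.8; r = 6.3 − 8.8 = -2.5
x=15: ŷ = -12 + 1.6·15 = 12; r = 13.5 − 12 = 1.5
x=17: ŷ = -12 + 1.6·17 = 15.2; r = 15.2 − 15.2 = 0
x=19: ŷ = -12 + 1.6·19 = 18.4; r = 16.4 − 18.4 = -2
x=21: ŷ = -12 + 1.6·21 = 21.6; r = 23.1 − 21.6 = 1.5
SSE = 2.25 + 6.25 + 2.25 + 0 + 4 + 2.25 = 17

SSE = 17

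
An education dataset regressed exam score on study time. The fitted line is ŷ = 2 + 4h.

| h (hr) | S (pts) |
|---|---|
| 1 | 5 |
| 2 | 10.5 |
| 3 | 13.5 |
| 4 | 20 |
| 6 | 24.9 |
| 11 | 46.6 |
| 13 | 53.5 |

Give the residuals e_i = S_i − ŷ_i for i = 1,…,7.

-1, 0.5, -0.5, 2, -1.1, 0.6, -0.5

h=1: ŷ = 2 + 4·1 = 6; e = 5 − 6 = -1
h=2: ŷ = 2 + 4·2 = 10; e = 10.5 − 10 = 0.5
h=3: ŷ = 2 + 4·3 = 14; e = 13.5 − 14 = -0.5
h=4: ŷ = 2 + 4·4 = 18; e = 20 − 18 = 2
h=6: ŷ = 2 + 4·6 = 26; e = 24.9 − 26 = -1.1
h=11: ŷ = 2 + 4·11 = 46; e = 46.6 − 46 = 0.6
h=13: ŷ = 2 + 4·13 = 54; e = 53.5 − 54 = -0.5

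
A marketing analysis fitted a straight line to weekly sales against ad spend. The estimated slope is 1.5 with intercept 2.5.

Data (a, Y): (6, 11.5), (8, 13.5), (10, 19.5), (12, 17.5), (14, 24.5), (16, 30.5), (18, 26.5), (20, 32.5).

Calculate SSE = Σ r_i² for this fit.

SSE = 40

a=6: Ŷ = 2.5 + 1.5·6 = 11.5; r = 11.5 − 11.5 = 0
a=8: Ŷ = 2.5 + 1.5·8 = 14.5; r = 13.5 − 14.5 = -1
a=10: Ŷ = 2.5 + 1.5·10 = 17.5; r = 19.5 − 17.5 = 2
a=12: Ŷ = 2.5 + 1.5·12 = 20.5; r = 17.5 − 20.5 = -3
a=14: Ŷ = 2.5 + 1.5·14 = 23.5; r = 24.5 − 23.5 = 1
a=16: Ŷ = 2.5 + 1.5·16 = 26.5; r = 30.5 − 26.5 = 4
a=18: Ŷ = 2.5 + 1.5·18 = 29.5; r = 26.5 − 29.5 = -3
a=20: Ŷ = 2.5 + 1.5·20 = 32.5; r = 32.5 − 32.5 = 0
SSE = 0 + 1 + 4 + 9 + 1 + 16 + 9 + 0 = 40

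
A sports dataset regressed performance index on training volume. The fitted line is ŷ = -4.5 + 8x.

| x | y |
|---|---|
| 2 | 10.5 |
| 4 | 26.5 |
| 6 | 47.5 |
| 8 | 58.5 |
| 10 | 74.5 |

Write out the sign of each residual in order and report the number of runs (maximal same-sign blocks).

3 runs

x=2: ŷ = -4.5 + 8·2 = 11.5; e = 10.5 − 11.5 = -1
x=4: ŷ = -4.5 + 8·4 = 27.5; e = 26.5 − 27.5 = -1
x=6: ŷ = -4.5 + 8·6 = 43.5; e = 47.5 − 43.5 = 4
x=8: ŷ = -4.5 + 8·8 = 59.5; e = 58.5 − 59.5 = -1
x=10: ŷ = -4.5 + 8·10 = 75.5; e = 74.5 − 75.5 = -1
Signs: − − + − −
Runs: −×2, +×1, −×2 → 3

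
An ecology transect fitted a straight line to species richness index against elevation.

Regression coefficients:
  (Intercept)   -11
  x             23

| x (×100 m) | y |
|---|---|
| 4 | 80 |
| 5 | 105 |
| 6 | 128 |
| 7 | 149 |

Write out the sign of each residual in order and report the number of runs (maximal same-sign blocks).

3 runs

x=4: ŷ = -11 + 23·4 = 81; r = 80 − 81 = -1
x=5: ŷ = -11 + 23·5 = 104; r = 105 − 104 = 1
x=6: ŷ = -11 + 23·6 = 127; r = 128 − 127 = 1
x=7: ŷ = -11 + 23·7 = 150; r = 149 − 150 = -1
Signs: − + + −
Runs: −×1, +×2, −×1 → 3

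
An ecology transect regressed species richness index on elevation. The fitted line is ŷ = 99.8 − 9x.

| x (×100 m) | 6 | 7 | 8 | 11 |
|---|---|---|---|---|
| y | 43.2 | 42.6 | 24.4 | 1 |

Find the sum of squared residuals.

SSE = 52

x=6: ŷ = 99.8 − 9·6 = 45.8; e = 43.2 − 45.8 = -2.6
x=7: ŷ = 99.8 − 9·7 = 36.8; e = 42.6 − 36.8 = 5.8
x=8: ŷ = 99.8 − 9·8 = 27.8; e = 24.4 − 27.8 = -3.4
x=11: ŷ = 99.8 − 9·11 = 0.8; e = 1 − 0.8 = 0.2
SSE = 6.76 + 33.64 + 11.56 + 0.04 = 52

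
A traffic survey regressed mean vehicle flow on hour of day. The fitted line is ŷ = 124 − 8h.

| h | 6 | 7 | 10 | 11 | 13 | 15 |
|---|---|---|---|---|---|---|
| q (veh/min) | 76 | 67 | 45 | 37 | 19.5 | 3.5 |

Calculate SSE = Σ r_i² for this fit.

SSE = 3.5

h=6: ŷ = 124 − 8·6 = 76; r = 76 − 76 = 0
h=7: ŷ = 124 − 8·7 = 68; r = 67 − 68 = -1
h=10: ŷ = 124 − 8·10 = 44; r = 45 − 44 = 1
h=11: ŷ = 124 − 8·11 = 36; r = 37 − 36 = 1
h=13: ŷ = 124 − 8·13 = 20; r = 19.5 − 20 = -0.5
h=15: ŷ = 124 − 8·15 = 4; r = 3.5 − 4 = -0.5
SSE = 0 + 1 + 1 + 1 + 0.25 + 0.25 = 3.5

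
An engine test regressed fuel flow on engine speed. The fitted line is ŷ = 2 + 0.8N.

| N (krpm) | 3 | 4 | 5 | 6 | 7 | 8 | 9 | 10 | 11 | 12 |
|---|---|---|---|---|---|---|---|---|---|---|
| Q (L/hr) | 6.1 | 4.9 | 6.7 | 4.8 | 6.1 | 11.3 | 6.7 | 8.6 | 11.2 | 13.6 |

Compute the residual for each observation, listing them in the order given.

N=3: ŷ = 2 + 0.8·3 = 4.4; r = 6.1 − 4.4 = 1.7
N=4: ŷ = 2 + 0.8·4 = 5.2; r = 4.9 − 5.2 = -0.3
N=5: ŷ = 2 + 0.8·5 = 6; r = 6.7 − 6 = 0.7
N=6: ŷ = 2 + 0.8·6 = 6.8; r = 4.8 − 6.8 = -2
N=7: ŷ = 2 + 0.8·7 = 7.6; r = 6.1 − 7.6 = -1.5
N=8: ŷ = 2 + 0.8·8 = 8.4; r = 11.3 − 8.4 = 2.9
N=9: ŷ = 2 + 0.8·9 = 9.2; r = 6.7 − 9.2 = -2.5
N=10: ŷ = 2 + 0.8·10 = 10; r = 8.6 − 10 = -1.4
N=11: ŷ = 2 + 0.8·11 = 10.8; r = 11.2 − 10.8 = 0.4
N=12: ŷ = 2 + 0.8·12 = 11.6; r = 13.6 − 11.6 = 2

1.7, -0.3, 0.7, -2, -1.5, 2.9, -2.5, -1.4, 0.4, 2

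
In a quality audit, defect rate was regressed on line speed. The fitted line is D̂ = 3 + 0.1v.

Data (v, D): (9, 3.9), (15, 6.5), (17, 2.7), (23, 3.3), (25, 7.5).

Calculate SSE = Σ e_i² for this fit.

v=9: D̂ = 3 + 0.1·9 = 3.9; e = 3.9 − 3.9 = 0
v=15: D̂ = 3 + 0.1·15 = 4.5; e = 6.5 − 4.5 = 2
v=17: D̂ = 3 + 0.1·17 = 4.7; e = 2.7 − 4.7 = -2
v=23: D̂ = 3 + 0.1·23 = 5.3; e = 3.3 − 5.3 = -2
v=25: D̂ = 3 + 0.1·25 = 5.5; e = 7.5 − 5.5 = 2
SSE = 0 + 4 + 4 + 4 + 4 = 16

SSE = 16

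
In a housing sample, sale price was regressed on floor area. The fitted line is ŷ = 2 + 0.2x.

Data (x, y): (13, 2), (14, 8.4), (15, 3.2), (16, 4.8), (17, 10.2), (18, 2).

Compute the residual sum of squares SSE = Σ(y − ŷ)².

x=13: ŷ = 2 + 0.2·13 = 4.6; r = 2 − 4.6 = -2.6
x=14: ŷ = 2 + 0.2·14 = 4.8; r = 8.4 − 4.8 = 3.6
x=15: ŷ = 2 + 0.2·15 = 5; r = 3.2 − 5 = -1.8
x=16: ŷ = 2 + 0.2·16 = 5.2; r = 4.8 − 5.2 = -0.4
x=17: ŷ = 2 + 0.2·17 = 5.4; r = 10.2 − 5.4 = 4.8
x=18: ŷ = 2 + 0.2·18 = 5.6; r = 2 − 5.6 = -3.6
SSE = 6.76 + 12.96 + 3.24 + 0.16 + 23.04 + 12.96 = 59.12

SSE = 59.12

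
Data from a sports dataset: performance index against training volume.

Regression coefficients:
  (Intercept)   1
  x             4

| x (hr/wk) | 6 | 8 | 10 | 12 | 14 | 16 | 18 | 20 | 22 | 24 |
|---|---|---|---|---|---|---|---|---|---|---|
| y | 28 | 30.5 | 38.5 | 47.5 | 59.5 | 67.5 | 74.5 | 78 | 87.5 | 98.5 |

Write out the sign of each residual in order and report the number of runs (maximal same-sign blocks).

5 runs

x=6: ŷ = 1 + 4·6 = 25; e = 28 − 25 = 3
x=8: ŷ = 1 + 4·8 = 33; e = 30.5 − 33 = -2.5
x=10: ŷ = 1 + 4·10 = 41; e = 38.5 − 41 = -2.5
x=12: ŷ = 1 + 4·12 = 49; e = 47.5 − 49 = -1.5
x=14: ŷ = 1 + 4·14 = 57; e = 59.5 − 57 = 2.5
x=16: ŷ = 1 + 4·16 = 65; e = 67.5 − 65 = 2.5
x=18: ŷ = 1 + 4·18 = 73; e = 74.5 − 73 = 1.5
x=20: ŷ = 1 + 4·20 = 81; e = 78 − 81 = -3
x=22: ŷ = 1 + 4·22 = 89; e = 87.5 − 89 = -1.5
x=24: ŷ = 1 + 4·24 = 97; e = 98.5 − 97 = 1.5
Signs: + − − − + + + − − +
Runs: +×1, −×3, +×3, −×2, +×1 → 5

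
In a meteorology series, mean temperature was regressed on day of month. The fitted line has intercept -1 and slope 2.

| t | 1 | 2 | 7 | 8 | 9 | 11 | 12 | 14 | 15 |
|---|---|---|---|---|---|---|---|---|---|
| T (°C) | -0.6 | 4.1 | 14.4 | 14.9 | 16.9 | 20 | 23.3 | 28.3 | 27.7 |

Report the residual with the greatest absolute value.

t=1: T̂ = -1 + 2·1 = 1; e = -0.6 − 1 = -1.6
t=2: T̂ = -1 + 2·2 = 3; e = 4.1 − 3 = 1.1
t=7: T̂ = -1 + 2·7 = 13; e = 14.4 − 13 = 1.4
t=8: T̂ = -1 + 2·8 = 15; e = 14.9 − 15 = -0.1
t=9: T̂ = -1 + 2·9 = 17; e = 16.9 − 17 = -0.1
t=11: T̂ = -1 + 2·11 = 21; e = 20 − 21 = -1
t=12: T̂ = -1 + 2·12 = 23; e = 23.3 − 23 = 0.3
t=14: T̂ = -1 + 2·14 = 27; e = 28.3 − 27 = 1.3
t=15: T̂ = -1 + 2·15 = 29; e = 27.7 − 29 = -1.3
Largest |e| is 1.6 at t = 1, residual -1.6.

e = -1.6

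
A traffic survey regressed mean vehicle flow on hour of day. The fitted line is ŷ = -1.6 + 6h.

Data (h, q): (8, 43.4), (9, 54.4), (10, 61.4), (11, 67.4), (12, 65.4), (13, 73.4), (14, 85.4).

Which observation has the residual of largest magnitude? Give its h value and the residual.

h = 12, e = -5

h=8: ŷ = -1.6 + 6·8 = 46.4; e = 43.4 − 46.4 = -3
h=9: ŷ = -1.6 + 6·9 = 52.4; e = 54.4 − 52.4 = 2
h=10: ŷ = -1.6 + 6·10 = 58.4; e = 61.4 − 58.4 = 3
h=11: ŷ = -1.6 + 6·11 = 64.4; e = 67.4 − 64.4 = 3
h=12: ŷ = -1.6 + 6·12 = 70.4; e = 65.4 − 70.4 = -5
h=13: ŷ = -1.6 + 6·13 = 76.4; e = 73.4 − 76.4 = -3
h=14: ŷ = -1.6 + 6·14 = 82.4; e = 85.4 − 82.4 = 3
Largest |e| is 5 at h = 12, residual -5.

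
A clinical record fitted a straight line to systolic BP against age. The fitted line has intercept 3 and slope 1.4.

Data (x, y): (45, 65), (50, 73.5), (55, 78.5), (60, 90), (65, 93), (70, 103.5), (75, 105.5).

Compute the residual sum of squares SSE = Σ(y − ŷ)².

x=45: ŷ = 3 + 1.4·45 = 66; r = 65 − 66 = -1
x=50: ŷ = 3 + 1.4·50 = 73; r = 73.5 − 73 = 0.5
x=55: ŷ = 3 + 1.4·55 = 80; r = 78.5 − 80 = -1.5
x=60: ŷ = 3 + 1.4·60 = 87; r = 90 − 87 = 3
x=65: ŷ = 3 + 1.4·65 = 94; r = 93 − 94 = -1
x=70: ŷ = 3 + 1.4·70 = 101; r = 103.5 − 101 = 2.5
x=75: ŷ = 3 + 1.4·75 = 108; r = 105.5 − 108 = -2.5
SSE = 1 + 0.25 + 2.25 + 9 + 1 + 6.25 + 6.25 = 26

SSE = 26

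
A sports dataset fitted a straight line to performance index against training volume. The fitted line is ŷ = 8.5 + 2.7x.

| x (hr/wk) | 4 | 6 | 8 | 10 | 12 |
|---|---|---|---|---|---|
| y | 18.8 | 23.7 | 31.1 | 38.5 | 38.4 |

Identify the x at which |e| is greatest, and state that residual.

x=4: ŷ = 8.5 + 2.7·4 = 19.3; e = 18.8 − 19.3 = -0.5
x=6: ŷ = 8.5 + 2.7·6 = 24.7; e = 23.7 − 24.7 = -1
x=8: ŷ = 8.5 + 2.7·8 = 30.1; e = 31.1 − 30.1 = 1
x=10: ŷ = 8.5 + 2.7·10 = 35.5; e = 38.5 − 35.5 = 3
x=12: ŷ = 8.5 + 2.7·12 = 40.9; e = 38.4 − 40.9 = -2.5
Largest |e| is 3 at x = 10, residual 3.

x = 10, e = 3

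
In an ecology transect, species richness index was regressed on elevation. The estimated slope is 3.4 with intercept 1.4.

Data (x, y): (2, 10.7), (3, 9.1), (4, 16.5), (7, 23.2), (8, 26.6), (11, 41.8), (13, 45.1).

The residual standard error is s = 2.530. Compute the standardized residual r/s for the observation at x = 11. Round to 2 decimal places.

1.19

ŷ = 1.4 + 3.4·11 = 38.8
r = 41.8 − 38.8 = 3
r/s = 3 / 2.530 = 1.19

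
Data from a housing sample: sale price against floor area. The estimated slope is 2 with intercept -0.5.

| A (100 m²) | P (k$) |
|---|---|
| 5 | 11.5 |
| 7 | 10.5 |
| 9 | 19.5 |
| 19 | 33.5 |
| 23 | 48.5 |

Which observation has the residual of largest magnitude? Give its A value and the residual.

A = 19, r = -4

A=5: P̂ = -0.5 + 2·5 = 9.5; r = 11.5 − 9.5 = 2
A=7: P̂ = -0.5 + 2·7 = 13.5; r = 10.5 − 13.5 = -3
A=9: P̂ = -0.5 + 2·9 = 17.5; r = 19.5 − 17.5 = 2
A=19: P̂ = -0.5 + 2·19 = 37.5; r = 33.5 − 37.5 = -4
A=23: P̂ = -0.5 + 2·23 = 45.5; r = 48.5 − 45.5 = 3
Largest |r| is 4 at A = 19, residual -4.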